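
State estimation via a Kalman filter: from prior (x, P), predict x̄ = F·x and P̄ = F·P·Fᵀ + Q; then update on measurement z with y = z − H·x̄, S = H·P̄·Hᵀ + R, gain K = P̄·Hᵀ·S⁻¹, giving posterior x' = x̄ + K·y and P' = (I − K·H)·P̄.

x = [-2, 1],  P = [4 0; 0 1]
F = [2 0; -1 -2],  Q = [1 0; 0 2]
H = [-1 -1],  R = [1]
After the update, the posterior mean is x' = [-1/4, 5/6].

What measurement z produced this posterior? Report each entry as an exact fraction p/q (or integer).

z = [-1]

x̄ = F·x = [-4, 0]
P̄ = F·P·Fᵀ + Q = [17 -8; -8 10]
S = H·P̄·Hᵀ + R = [12]
K = P̄·Hᵀ·S⁻¹ = [-3/4; -1/6]
x' − x̄ = [15/4, 5/6] = K·y
y = (KᵀK)⁻¹·Kᵀ·(x' − x̄) = [-5]
z = y + H·x̄ = [-5] + [4] = [-1]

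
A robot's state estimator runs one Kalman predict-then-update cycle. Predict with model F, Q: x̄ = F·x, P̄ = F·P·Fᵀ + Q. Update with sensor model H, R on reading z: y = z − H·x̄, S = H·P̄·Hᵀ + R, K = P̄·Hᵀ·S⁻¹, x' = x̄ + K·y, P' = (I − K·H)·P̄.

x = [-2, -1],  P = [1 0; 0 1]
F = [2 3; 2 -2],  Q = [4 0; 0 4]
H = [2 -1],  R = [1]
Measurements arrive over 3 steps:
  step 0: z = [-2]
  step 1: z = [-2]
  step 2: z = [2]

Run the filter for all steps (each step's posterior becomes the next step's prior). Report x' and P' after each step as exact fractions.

step 0: x' = [-263/89, -338/89], P' = [217/89 398/89; 398/89 812/89]
step 1: x' = [-144228/67441, -150522/67441], P' = [90268/67441 150712/67441; 150712/67441 309128/67441]
step 2: x' = [-1246162/3769187, -9798196/3769187], P' = [35371212/26384309 59107088/26384309; 59107088/26384309 121260372/26384309]

step 0: x̄ = F·x = [-7, -2]
step 0: P̄ = F·P·Fᵀ + Q = [17 -2; -2 12]
step 0: y = z − H·x̄ = [10]
step 0: S = H·P̄·Hᵀ + R = [89]
step 0: K = P̄·Hᵀ·S⁻¹ = [36/89; -16/89]
step 0: x' = x̄ + K·y = [-263/89, -338/89]
step 0: P' = (I − K·H)·P̄ = [217/89 398/89; 398/89 812/89]
step 1: x̄ = F·x = [-1540/89, 150/89]
step 1: P̄ = F·P·Fᵀ + Q = [13308/89 -3208/89; -3208/89 1288/89]
step 1: y = z − H·x̄ = [3052/89]
step 1: S = H·P̄·Hᵀ + R = [67441/89]
step 1: K = P̄·Hᵀ·S⁻¹ = [29824/67441; -7704/67441]
step 1: x' = x̄ + K·y = [-144228/67441, -150522/67441]
step 1: P' = (I − K·H)·P̄ = [90268/67441 150712/67441; 150712/67441 309128/67441]
step 2: x̄ = F·x = [-740022/67441, 12588/67441]
step 2: P̄ = F·P·Fᵀ + Q = [5221532/67441 -1192272/67441; -1192272/67441 661652/67441]
step 2: y = z − H·x̄ = [1627514/67441]
step 2: S = H·P̄·Hᵀ + R = [26384309/67441]
step 2: K = P̄·Hᵀ·S⁻¹ = [11635336/26384309; -3046196/26384309]
step 2: x' = x̄ + K·y = [-1246162/3769187, -9798196/3769187]
step 2: P' = (I − K·H)·P̄ = [35371212/26384309 59107088/26384309; 59107088/26384309 121260372/26384309]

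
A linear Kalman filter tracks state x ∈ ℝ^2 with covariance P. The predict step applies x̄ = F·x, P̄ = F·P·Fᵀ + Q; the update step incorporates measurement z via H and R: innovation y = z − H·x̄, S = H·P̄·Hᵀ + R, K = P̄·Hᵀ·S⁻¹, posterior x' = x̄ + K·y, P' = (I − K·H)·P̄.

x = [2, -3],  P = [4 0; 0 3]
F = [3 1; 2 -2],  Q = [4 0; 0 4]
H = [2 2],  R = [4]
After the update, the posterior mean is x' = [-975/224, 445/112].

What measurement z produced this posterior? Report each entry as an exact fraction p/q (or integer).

x̄ = F·x = [3, 10]
P̄ = F·P·Fᵀ + Q = [43 18; 18 32]
S = H·P̄·Hᵀ + R = [448]
K = P̄·Hᵀ·S⁻¹ = [61/224; 25/112]
x' − x̄ = [-1647/224, -675/112] = K·y
y = (KᵀK)⁻¹·Kᵀ·(x' − x̄) = [-27]
z = y + H·x̄ = [-27] + [26] = [-1]

z = [-1]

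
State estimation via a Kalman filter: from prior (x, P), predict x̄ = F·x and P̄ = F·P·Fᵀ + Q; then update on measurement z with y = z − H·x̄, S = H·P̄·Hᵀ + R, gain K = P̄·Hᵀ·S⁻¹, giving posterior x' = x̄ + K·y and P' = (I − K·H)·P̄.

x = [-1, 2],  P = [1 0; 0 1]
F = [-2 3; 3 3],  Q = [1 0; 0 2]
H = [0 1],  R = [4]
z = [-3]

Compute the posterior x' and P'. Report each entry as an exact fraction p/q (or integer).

x̄ = F·x = [8, 3]
P̄ = F·P·Fᵀ + Q = [14 3; 3 20]
y = z − H·x̄ = [-6]
S = H·P̄·Hᵀ + R = [24]
K = P̄·Hᵀ·S⁻¹ = [1/8; 5/6]
x' = x̄ + K·y = [29/4, -2]
P' = (I − K·H)·P̄ = [109/8 1/2; 1/2 10/3]

x' = [29/4, -2]
P' = [109/8 1/2; 1/2 10/3]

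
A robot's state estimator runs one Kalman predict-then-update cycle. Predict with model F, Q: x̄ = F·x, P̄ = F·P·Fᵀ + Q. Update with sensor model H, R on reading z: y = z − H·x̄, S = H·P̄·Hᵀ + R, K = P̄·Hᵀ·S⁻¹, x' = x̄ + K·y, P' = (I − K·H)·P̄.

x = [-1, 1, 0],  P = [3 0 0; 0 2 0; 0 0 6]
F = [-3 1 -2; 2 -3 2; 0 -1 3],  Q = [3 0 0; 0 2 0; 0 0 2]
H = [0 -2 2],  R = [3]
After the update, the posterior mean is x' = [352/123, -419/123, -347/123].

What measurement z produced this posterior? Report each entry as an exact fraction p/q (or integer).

z = [1]

x̄ = F·x = [4, -5, -1]
P̄ = F·P·Fᵀ + Q = [56 -48 -38; -48 56 42; -38 42 58]
S = H·P̄·Hᵀ + R = [123]
K = P̄·Hᵀ·S⁻¹ = [20/123; -28/123; 32/123]
x' − x̄ = [-140/123, 196/123, -224/123] = K·y
y = (KᵀK)⁻¹·Kᵀ·(x' − x̄) = [-7]
z = y + H·x̄ = [-7] + [8] = [1]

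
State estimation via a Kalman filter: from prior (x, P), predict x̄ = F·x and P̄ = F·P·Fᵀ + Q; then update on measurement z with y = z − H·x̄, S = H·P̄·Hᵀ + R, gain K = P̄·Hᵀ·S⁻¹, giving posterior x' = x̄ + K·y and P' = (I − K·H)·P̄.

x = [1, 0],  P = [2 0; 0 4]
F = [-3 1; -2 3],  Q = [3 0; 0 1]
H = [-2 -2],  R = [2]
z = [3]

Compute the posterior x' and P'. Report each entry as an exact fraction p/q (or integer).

x̄ = F·x = [-3, -2]
P̄ = F·P·Fᵀ + Q = [25 24; 24 45]
y = z − H·x̄ = [-7]
S = H·P̄·Hᵀ + R = [474]
K = P̄·Hᵀ·S⁻¹ = [-49/237; -23/79]
x' = x̄ + K·y = [-368/237, 3/79]
P' = (I − K·H)·P̄ = [1123/237 -358/79; -358/79 381/79]

x' = [-368/237, 3/79]
P' = [1123/237 -358/79; -358/79 381/79]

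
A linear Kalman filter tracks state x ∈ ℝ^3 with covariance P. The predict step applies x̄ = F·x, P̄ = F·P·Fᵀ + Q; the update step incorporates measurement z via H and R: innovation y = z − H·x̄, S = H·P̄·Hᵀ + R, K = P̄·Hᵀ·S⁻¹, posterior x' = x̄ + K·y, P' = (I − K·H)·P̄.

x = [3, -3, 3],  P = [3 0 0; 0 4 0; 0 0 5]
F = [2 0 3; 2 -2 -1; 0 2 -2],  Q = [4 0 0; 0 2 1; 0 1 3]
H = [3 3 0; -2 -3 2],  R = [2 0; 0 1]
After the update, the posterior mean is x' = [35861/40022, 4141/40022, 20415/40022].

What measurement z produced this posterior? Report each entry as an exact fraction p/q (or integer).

x̄ = F·x = [15, 9, -12]
P̄ = F·P·Fᵀ + Q = [61 -3 -30; -3 35 -5; -30 -5 39]
S = H·P̄·Hᵀ + R = [812 -846; -846 980]
K = P̄·Hᵀ·S⁻¹ = [12081/40022 1682/20011; 933/40022 -1823/20011; 13269/40022 17703/40022]
x' − x̄ = [-564469/40022, -356057/40022, 500679/40022] = K·y
y = (KᵀK)⁻¹·Kᵀ·(x' − x̄) = [-69, 80]
z = y + H·x̄ = [-69, 80] + [72, -81] = [3, -1]

z = [3, -1]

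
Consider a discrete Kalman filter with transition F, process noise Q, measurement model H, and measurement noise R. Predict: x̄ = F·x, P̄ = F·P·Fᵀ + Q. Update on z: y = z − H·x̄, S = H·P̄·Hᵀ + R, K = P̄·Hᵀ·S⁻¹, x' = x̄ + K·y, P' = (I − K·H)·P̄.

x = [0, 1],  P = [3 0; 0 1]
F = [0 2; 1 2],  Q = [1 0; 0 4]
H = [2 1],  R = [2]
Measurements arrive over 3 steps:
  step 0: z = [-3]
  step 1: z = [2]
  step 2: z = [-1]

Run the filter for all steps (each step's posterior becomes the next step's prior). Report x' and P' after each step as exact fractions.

step 0: x' = [-4/7, -73/49], P' = [1 -10/7; -10/7 178/49]
step 1: x' = [5906/6107, -726/6107], P' = [5359/6107 -6530/6107; -6530/6107 16702/6107]
step 2: x' = [-130118/196447, 206681/589341], P' = [171411/196447 -209770/196447; -209770/196447 1614562/589341]

step 0: x̄ = F·x = [2, 2]
step 0: P̄ = F·P·Fᵀ + Q = [5 4; 4 11]
step 0: y = z − H·x̄ = [-9]
step 0: S = H·P̄·Hᵀ + R = [49]
step 0: K = P̄·Hᵀ·S⁻¹ = [2/7; 19/49]
step 0: x' = x̄ + K·y = [-4/7, -73/49]
step 0: P' = (I − K·H)·P̄ = [1 -10/7; -10/7 178/49]
step 1: x̄ = F·x = [-146/49, -174/49]
step 1: P̄ = F·P·Fᵀ + Q = [761/49 572/49; 572/49 677/49]
step 1: y = z − H·x̄ = [564/49]
step 1: S = H·P̄·Hᵀ + R = [6107/49]
step 1: K = P̄·Hᵀ·S⁻¹ = [2094/6107; 1821/6107]
step 1: x' = x̄ + K·y = [5906/6107, -726/6107]
step 1: P' = (I − K·H)·P̄ = [5359/6107 -6530/6107; -6530/6107 16702/6107]
step 2: x̄ = F·x = [-1452/6107, 4454/6107]
step 2: P̄ = F·P·Fᵀ + Q = [72915/6107 53748/6107; 53748/6107 70475/6107]
step 2: y = z − H·x̄ = [-247/197]
step 2: S = H·P̄·Hᵀ + R = [19011/197]
step 2: K = P̄·Hᵀ·S⁻¹ = [2146/6337; 5741/19011]
step 2: x' = x̄ + K·y = [-130118/196447, 206681/589341]
step 2: P' = (I − K·H)·P̄ = [171411/196447 -209770/196447; -209770/196447 1614562/589341]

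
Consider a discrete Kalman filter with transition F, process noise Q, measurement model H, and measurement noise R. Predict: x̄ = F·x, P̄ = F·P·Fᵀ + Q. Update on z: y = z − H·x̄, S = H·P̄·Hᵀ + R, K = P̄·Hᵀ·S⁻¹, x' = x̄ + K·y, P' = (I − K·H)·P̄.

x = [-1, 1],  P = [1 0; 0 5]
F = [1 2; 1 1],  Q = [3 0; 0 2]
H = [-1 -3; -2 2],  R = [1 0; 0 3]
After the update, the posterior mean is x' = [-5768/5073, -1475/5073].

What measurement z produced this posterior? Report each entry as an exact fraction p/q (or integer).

x̄ = F·x = [1, 0]
P̄ = F·P·Fᵀ + Q = [24 11; 11 8]
S = H·P̄·Hᵀ + R = [163 44; 44 43]
K = P̄·Hᵀ·S⁻¹ = [-1307/5073 -1730/5073; -1241/5073 562/5073]
x' − x̄ = [-10841/5073, -1475/5073] = K·y
y = (KᵀK)⁻¹·Kᵀ·(x' − x̄) = [3, 4]
z = y + H·x̄ = [3, 4] + [-1, -2] = [2, 2]

z = [2, 2]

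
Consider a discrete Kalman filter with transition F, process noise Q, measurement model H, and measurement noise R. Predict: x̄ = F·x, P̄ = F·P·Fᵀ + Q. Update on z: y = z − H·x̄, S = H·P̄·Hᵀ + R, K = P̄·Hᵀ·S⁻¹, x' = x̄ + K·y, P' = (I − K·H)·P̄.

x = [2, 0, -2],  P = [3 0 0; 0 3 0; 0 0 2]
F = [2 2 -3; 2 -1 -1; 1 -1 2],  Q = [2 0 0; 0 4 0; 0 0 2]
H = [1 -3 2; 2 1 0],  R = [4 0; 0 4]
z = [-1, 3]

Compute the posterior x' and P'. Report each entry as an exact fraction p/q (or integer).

x' = [413/310, 203/310, -167/620]
P' = [3191/1550 -3649/1550 -13309/3100; -3649/1550 7911/1550 25651/3100; -13309/3100 25651/3100 90191/6200]

x̄ = F·x = [10, 6, -2]
P̄ = F·P·Fᵀ + Q = [44 12 -12; 12 21 5; -12 5 16]
y = z − H·x̄ = [11, -23]
S = H·P̄·Hᵀ + R = [121 -73; -73 249]
K = P̄·Hᵀ·S⁻¹ = [829/6200 2733/6200; -1731/6200 613/6200; -71/12400 -967/12400]
x' = x̄ + K·y = [413/310, 203/310, -167/620]
P' = (I − K·H)·P̄ = [3191/1550 -3649/1550 -13309/3100; -3649/1550 7911/1550 25651/3100; -13309/3100 25651/3100 90191/6200]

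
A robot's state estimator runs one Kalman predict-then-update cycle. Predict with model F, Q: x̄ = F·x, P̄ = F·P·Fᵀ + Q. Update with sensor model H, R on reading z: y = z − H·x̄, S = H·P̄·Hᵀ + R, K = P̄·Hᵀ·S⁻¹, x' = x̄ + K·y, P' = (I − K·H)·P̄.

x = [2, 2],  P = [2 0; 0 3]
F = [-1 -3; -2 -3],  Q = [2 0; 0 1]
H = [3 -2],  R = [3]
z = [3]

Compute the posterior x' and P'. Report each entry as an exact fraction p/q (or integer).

x' = [-215/54, -131/18]
P' = [713/54 341/18; 341/18 167/6]

x̄ = F·x = [-8, -10]
P̄ = F·P·Fᵀ + Q = [31 31; 31 36]
y = z − H·x̄ = [7]
S = H·P̄·Hᵀ + R = [54]
K = P̄·Hᵀ·S⁻¹ = [31/54; 7/18]
x' = x̄ + K·y = [-215/54, -131/18]
P' = (I − K·H)·P̄ = [713/54 341/18; 341/18 167/6]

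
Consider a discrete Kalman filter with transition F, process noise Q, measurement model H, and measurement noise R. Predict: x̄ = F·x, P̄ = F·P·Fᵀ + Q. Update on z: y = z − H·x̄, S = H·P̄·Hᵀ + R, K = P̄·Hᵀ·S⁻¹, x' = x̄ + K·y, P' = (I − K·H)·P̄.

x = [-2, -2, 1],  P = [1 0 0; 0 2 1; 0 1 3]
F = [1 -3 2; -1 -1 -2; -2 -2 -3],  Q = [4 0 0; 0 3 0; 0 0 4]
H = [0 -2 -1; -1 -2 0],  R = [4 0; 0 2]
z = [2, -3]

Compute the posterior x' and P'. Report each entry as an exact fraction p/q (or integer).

x̄ = F·x = [6, 2, 5]
P̄ = F·P·Fᵀ + Q = [23 -3 -3; -3 22 31; -3 31 55]
y = z − H·x̄ = [11, 7]
S = H·P̄·Hᵀ + R = [271 141; 141 101]
K = P̄·Hᵀ·S⁻¹ = [1653/3745 -2938/3745; -897/3745 -268/3745; -1749/3745 254/3745]
x' = x̄ + K·y = [20087/3745, -4253/3745, 1264/3745]
P' = (I − K·H)·P̄ = [21312/3745 -7718/3745 8824/3745; -7718/3745 4127/3745 -4666/3745; 8824/3745 -4666/3745 16328/3745]

x' = [20087/3745, -4253/3745, 1264/3745]
P' = [21312/3745 -7718/3745 8824/3745; -7718/3745 4127/3745 -4666/3745; 8824/3745 -4666/3745 16328/3745]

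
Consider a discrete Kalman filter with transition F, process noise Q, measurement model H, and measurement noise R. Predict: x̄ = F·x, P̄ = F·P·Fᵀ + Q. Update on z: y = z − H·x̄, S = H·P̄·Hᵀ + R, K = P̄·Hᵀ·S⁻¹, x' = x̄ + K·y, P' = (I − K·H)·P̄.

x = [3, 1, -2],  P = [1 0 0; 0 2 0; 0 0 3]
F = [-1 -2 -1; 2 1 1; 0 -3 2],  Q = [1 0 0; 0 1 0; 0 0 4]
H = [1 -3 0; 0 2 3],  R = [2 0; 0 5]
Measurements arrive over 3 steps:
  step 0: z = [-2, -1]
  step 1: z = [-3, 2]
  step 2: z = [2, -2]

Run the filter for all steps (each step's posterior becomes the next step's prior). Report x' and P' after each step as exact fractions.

step 0: x̄ = F·x = [-3, 5, -7]
step 0: P̄ = F·P·Fᵀ + Q = [13 -9 6; -9 10 0; 6 0 34]
step 0: y = z − H·x̄ = [16, 10]
step 0: S = H·P̄·Hᵀ + R = [159 -60; -60 351]
step 0: K = P̄·Hᵀ·S⁻¹ = [1560/5801 800/17403; -4163/17403 280/17403; 914/5801 1842/5801]
step 0: x' = x̄ + K·y = [30671/17403, 23207/17403, -7563/5801]
step 0: P' = (I − K·H)·P̄ = [13013/5801 9893/17403 -1754/5801; 9893/17403 6073/17403 -1194/5801; -1754/5801 -1194/5801 3866/5801]
step 1: x̄ = F·x = [-18132/5801, 20620/5801, -38333/5801]
step 1: P̄ = F·P·Fᵀ + Q = [35684/5801 -41585/5801 19009/5801; -41585/5801 67530/5801 -23949/5801; 19009/5801 -23949/5801 71215/5801]
step 1: y = z − H·x̄ = [62589/5801, 85361/5801]
step 1: S = H·P̄·Hᵀ + R = [904566/5801 -215782/5801; -215782/5801 652672/5801]
step 1: K = P̄·Hᵀ·S⁻¹ = [8539291/46873214 472840/23436607; -12560417/46873214 193577/23436607; 8193793/46873214 14612497/46873214]
step 1: x' = x̄ + K·y = [-40461169/46873214, 36791861/46873214, -3155684/23436607]
step 1: P' = (I − K·H)·P̄ = [56423267/46873214 13114895/46873214 -3583565/23436607; 13114895/46873214 12745243/46873214 -3925786/23436607; -3583565/23436607 -3925786/23436607 29588543/46873214]
step 2: x̄ = F·x = [-26811185/46873214, -50441845/46873214, -122998319/46873214]
step 2: P̄ = F·P·Fᵀ + Q = [95292514/23436607 -94221966/23436607 78824889/46873214; -94221966/23436607 161493992/23436607 -78564961/46873214; 78824889/46873214 -78564961/46873214 514773079/46873214]
step 2: y = z − H·x̄ = [-15383961/23436607, 376132219/46873214]
step 2: S = H·P̄·Hᵀ + R = [2160943452/23436607 -685628226/23436607; -685628226/23436607 5216496185/46873214]
step 2: K = P̄·Hᵀ·S⁻¹ = [40008934807/220432529862 254650215/12246251659; -3244575905/12246251659 110277043/12246251659; 6298699525/36738754977 3808478501/12246251659]
step 2: x' = x̄ + K·y = [-12840715419/24492503318, -10163926902/12246251659, -2952138018/12246251659]
step 2: P' = (I − K·H)·P̄ = [264785031797/220432529862 6843228229/24492503318 -5569977154/36738754977; 6843228229/24492503318 6607177283/24492503318 -2018597356/12246251659; -5569977154/36738754977 -2018597356/12246251659 7693195739/12246251659]

step 0: x' = [30671/17403, 23207/17403, -7563/5801], P' = [13013/5801 9893/17403 -1754/5801; 9893/17403 6073/17403 -1194/5801; -1754/5801 -1194/5801 3866/5801]
step 1: x' = [-40461169/46873214, 36791861/46873214, -3155684/23436607], P' = [56423267/46873214 13114895/46873214 -3583565/23436607; 13114895/46873214 12745243/46873214 -3925786/23436607; -3583565/23436607 -3925786/23436607 29588543/46873214]
step 2: x' = [-12840715419/24492503318, -10163926902/12246251659, -2952138018/12246251659], P' = [264785031797/220432529862 6843228229/24492503318 -5569977154/36738754977; 6843228229/24492503318 6607177283/24492503318 -2018597356/12246251659; -5569977154/36738754977 -2018597356/12246251659 7693195739/12246251659]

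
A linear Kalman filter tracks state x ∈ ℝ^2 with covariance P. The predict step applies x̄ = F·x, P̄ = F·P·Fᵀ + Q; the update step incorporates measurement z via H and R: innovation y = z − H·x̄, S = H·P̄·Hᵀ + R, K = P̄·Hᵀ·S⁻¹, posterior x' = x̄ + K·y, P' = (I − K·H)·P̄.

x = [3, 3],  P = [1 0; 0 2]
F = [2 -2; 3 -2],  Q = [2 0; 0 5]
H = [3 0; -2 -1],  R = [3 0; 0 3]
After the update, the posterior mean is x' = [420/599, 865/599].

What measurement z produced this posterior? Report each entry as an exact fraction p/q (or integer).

x̄ = F·x = [0, 3]
P̄ = F·P·Fᵀ + Q = [14 14; 14 22]
S = H·P̄·Hᵀ + R = [129 -126; -126 137]
K = P̄·Hᵀ·S⁻¹ = [154/599 -42/599; -182/599 -386/599]
x' − x̄ = [420/599, -932/599] = K·y
y = (KᵀK)⁻¹·Kᵀ·(x' − x̄) = [3, 1]
z = y + H·x̄ = [3, 1] + [0, -3] = [3, -2]

z = [3, -2]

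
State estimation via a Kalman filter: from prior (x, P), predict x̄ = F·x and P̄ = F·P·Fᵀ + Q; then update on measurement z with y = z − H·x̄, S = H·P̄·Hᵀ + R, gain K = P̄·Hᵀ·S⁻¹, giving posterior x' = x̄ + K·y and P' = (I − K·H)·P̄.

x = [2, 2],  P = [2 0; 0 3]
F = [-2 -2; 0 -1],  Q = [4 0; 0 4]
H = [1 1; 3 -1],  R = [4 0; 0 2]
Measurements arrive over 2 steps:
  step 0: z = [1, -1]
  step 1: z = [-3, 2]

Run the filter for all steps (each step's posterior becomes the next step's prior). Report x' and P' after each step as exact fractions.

step 0: x̄ = F·x = [-8, -2]
step 0: P̄ = F·P·Fᵀ + Q = [24 6; 6 7]
step 0: y = z − H·x̄ = [11, 21]
step 0: S = H·P̄·Hᵀ + R = [47 77; 77 189]
step 0: K = P̄·Hᵀ·S⁻¹ = [42/211 396/1477; 115/211 -242/1477]
step 0: x' = x̄ + K·y = [-38/211, 117/211]
step 0: P' = (I − K·H)·P̄ = [492/1477 684/1477; 684/1477 2536/1477]
step 1: x̄ = F·x = [-158/211, -117/211]
step 1: P̄ = F·P·Fᵀ + Q = [3356/211 920/211; 920/211 8444/1477]
step 1: y = z − H·x̄ = [-358/211, 779/211]
step 1: S = H·P̄·Hᵀ + R = [50724/1477 74912/1477; 74912/1477 184186/1477]
step 1: K = P̄·Hᵀ·S⁻¹ = [12119/63149 17026/63149; 163057/315745 -47674/315745]
step 1: x' = x̄ + K·y = [-4990/63149, -627747/315745]
step 1: P' = (I − K·H)·P̄ = [20632/63149 27844/63149; 27844/63149 513008/315745]

step 0: x' = [-38/211, 117/211], P' = [492/1477 684/1477; 684/1477 2536/1477]
step 1: x' = [-4990/63149, -627747/315745], P' = [20632/63149 27844/63149; 27844/63149 513008/315745]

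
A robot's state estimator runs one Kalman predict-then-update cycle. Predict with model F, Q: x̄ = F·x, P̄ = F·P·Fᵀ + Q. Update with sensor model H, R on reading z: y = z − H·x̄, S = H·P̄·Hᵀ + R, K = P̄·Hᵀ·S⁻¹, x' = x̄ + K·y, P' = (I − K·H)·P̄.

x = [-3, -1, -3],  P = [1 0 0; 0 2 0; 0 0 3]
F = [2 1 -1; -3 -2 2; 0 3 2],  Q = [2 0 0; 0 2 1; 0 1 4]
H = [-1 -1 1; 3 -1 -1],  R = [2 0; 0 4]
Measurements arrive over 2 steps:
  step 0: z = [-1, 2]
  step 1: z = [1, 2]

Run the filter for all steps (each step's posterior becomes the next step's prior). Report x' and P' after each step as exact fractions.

step 0: x̄ = F·x = [-4, 5, -9]
step 0: P̄ = F·P·Fᵀ + Q = [11 -16 0; -16 31 1; 0 1 34]
step 0: y = z − H·x̄ = [9, 10]
step 0: S = H·P̄·Hᵀ + R = [44 -4; -4 266]
step 0: K = P̄·Hᵀ·S⁻¹ = [763/5844 272/1461; -337/974 -149/487; 4319/5844 -176/1461]
step 0: x' = x̄ + K·y = [-5629/5844, -1143/974, -20765/5844]
step 0: P' = (I − K·H)·P̄ = [7157/5844 703/974 12901/5844; 703/974 818/487 1665/974; 12901/5844 1665/974 31529/5844]
step 1: x̄ = F·x = [883/1948, -10927/5844, -15526/1461]
step 1: P̄ = F·P·Fᵀ + Q = [8983/1948 -8297/1948 2776/487; -8297/1948 57365/5844 -5581/1461; 2776/487 -5581/1461 89429/1461]
step 1: y = z − H·x̄ = [9945/974, -34645/2922]
step 1: S = H·P̄·Hᵀ + R = [31830/487 -16514/487; -16514/487 146456/1461]
step 1: K = P̄·Hᵀ·S⁻¹ = [1397239/7892316 241397/1315386; -255931/876924 -41801/146154; 185924/219231 -8407/73077]
step 1: x' = x̄ + K·y = [1342097/15784632, -2558249/1753848, -264707/438462]
step 1: P' = (I − K·H)·P̄ = [21943943/15784632 1483993/1753848 1135801/438462; 1483993/1753848 333231/194872 96093/48718; 1135801/438462 96093/48718 152463/24359]

step 0: x' = [-5629/5844, -1143/974, -20765/5844], P' = [7157/5844 703/974 12901/5844; 703/974 818/487 1665/974; 12901/5844 1665/974 31529/5844]
step 1: x' = [1342097/15784632, -2558249/1753848, -264707/438462], P' = [21943943/15784632 1483993/1753848 1135801/438462; 1483993/1753848 333231/194872 96093/48718; 1135801/438462 96093/48718 152463/24359]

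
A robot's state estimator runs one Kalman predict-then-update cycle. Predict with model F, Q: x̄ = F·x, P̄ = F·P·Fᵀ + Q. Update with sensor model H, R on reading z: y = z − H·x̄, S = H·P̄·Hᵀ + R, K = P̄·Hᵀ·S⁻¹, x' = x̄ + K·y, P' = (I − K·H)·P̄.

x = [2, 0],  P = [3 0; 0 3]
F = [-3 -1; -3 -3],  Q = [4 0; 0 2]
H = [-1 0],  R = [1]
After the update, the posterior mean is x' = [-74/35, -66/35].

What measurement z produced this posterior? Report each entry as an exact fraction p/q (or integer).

z = [2]

x̄ = F·x = [-6, -6]
P̄ = F·P·Fᵀ + Q = [34 36; 36 56]
S = H·P̄·Hᵀ + R = [35]
K = P̄·Hᵀ·S⁻¹ = [-34/35; -36/35]
x' − x̄ = [136/35, 144/35] = K·y
y = (KᵀK)⁻¹·Kᵀ·(x' − x̄) = [-4]
z = y + H·x̄ = [-4] + [6] = [2]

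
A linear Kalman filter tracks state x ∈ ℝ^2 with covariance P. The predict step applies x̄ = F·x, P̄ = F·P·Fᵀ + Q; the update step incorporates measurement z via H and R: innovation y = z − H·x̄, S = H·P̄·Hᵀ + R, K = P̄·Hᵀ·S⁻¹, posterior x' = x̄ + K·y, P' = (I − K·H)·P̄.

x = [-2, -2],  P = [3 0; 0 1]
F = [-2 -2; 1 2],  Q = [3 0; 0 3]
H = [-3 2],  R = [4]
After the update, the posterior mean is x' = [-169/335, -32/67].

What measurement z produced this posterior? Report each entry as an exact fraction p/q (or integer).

x̄ = F·x = [8, -6]
P̄ = F·P·Fᵀ + Q = [19 -10; -10 10]
S = H·P̄·Hᵀ + R = [335]
K = P̄·Hᵀ·S⁻¹ = [-77/335; 10/67]
x' − x̄ = [-2849/335, 370/67] = K·y
y = (KᵀK)⁻¹·Kᵀ·(x' − x̄) = [37]
z = y + H·x̄ = [37] + [-36] = [1]

z = [1]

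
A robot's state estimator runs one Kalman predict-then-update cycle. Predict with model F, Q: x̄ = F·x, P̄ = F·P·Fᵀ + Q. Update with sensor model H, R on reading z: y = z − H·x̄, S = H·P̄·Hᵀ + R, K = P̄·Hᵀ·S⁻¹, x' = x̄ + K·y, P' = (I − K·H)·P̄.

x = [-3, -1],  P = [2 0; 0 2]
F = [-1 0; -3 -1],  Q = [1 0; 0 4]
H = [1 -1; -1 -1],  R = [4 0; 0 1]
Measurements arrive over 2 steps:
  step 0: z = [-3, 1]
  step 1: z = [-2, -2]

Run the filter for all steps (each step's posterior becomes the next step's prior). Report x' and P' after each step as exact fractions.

step 0: x' = [-279/319, 142/319], P' = [192/319 -84/319; -84/319 276/319]
step 1: x' = [1537/3935, 6927/3935], P' = [2276/3935 -3032/11805; -3032/11805 9848/11805]

step 0: x̄ = F·x = [3, 10]
step 0: P̄ = F·P·Fᵀ + Q = [3 6; 6 24]
step 0: y = z − H·x̄ = [4, 14]
step 0: S = H·P̄·Hᵀ + R = [19 21; 21 40]
step 0: K = P̄·Hᵀ·S⁻¹ = [69/319 -108/319; -90/319 -192/319]
step 0: x' = x̄ + K·y = [-279/319, 142/319]
step 0: P' = (I − K·H)·P̄ = [192/319 -84/319; -84/319 276/319]
step 1: x̄ = F·x = [279/319, 695/319]
step 1: P̄ = F·P·Fᵀ + Q = [511/319 492/319; 492/319 2776/319]
step 1: y = z − H·x̄ = [-222/319, 336/319]
step 1: S = H·P̄·Hᵀ + R = [3579/319 2265/319; 2265/319 4590/319]
step 1: K = P̄·Hᵀ·S⁻¹ = [493/2361 -3796/11805; -644/2361 -2272/3935]
step 1: x' = x̄ + K·y = [1537/3935, 6927/3935]
step 1: P' = (I − K·H)·P̄ = [2276/3935 -3032/11805; -3032/11805 9848/11805]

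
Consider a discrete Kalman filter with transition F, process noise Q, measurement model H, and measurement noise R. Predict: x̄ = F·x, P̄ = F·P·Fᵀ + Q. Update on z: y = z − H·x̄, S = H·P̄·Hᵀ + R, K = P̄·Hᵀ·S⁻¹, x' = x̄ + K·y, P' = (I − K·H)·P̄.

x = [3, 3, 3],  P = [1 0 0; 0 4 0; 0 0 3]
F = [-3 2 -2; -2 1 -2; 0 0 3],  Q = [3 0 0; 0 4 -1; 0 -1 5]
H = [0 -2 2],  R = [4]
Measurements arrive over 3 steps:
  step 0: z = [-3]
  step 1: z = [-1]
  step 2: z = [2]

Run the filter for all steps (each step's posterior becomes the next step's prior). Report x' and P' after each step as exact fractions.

step 0: x' = [3/95, -33/190, -279/190], P' = [1864/95 578/95 534/95; 578/95 431/95 388/95; 534/95 388/95 439/95]
step 1: x' = [-28503/12245, -34277/24490, -94299/48980], P' = [496879/12245 215328/12245 206388/12245; 215328/12245 128501/12245 120901/12245; 206388/12245 120901/12245 250997/24490]
step 2: x' = [-31656842/14915715, -22109101/14915715, -5022239/9943810], P' = [557772842/14915715 238256536/14915715 75781162/4971905; 238256536/14915715 144414893/14915715 45062271/4971905; 75781162/4971905 45062271/4971905 46949986/4971905]

step 0: x̄ = F·x = [-9, -9, 9]
step 0: P̄ = F·P·Fᵀ + Q = [40 26 -18; 26 24 -19; -18 -19 32]
step 0: y = z − H·x̄ = [-39]
step 0: S = H·P̄·Hᵀ + R = [380]
step 0: K = P̄·Hᵀ·S⁻¹ = [-22/95; -43/190; 51/190]
step 0: x' = x̄ + K·y = [3/95, -33/190, -279/190]
step 0: P' = (I − K·H)·P̄ = [1864/95 578/95 534/95; 578/95 431/95 388/95; 534/95 388/95 439/95]
step 1: x̄ = F·x = [237/95, 27/10, -837/190]
step 1: P̄ = F·P·Fᵀ + Q = [16909/95 672/5 -5112/95; 672/5 549/5 -251/5; -5112/95 -251/5 4426/95]
step 1: y = z − H·x̄ = [251/19]
step 1: S = H·P̄·Hᵀ + R = [19592/19]
step 1: K = P̄·Hᵀ·S⁻¹ = [-894/2449; -760/2449; 1839/9796]
step 1: x' = x̄ + K·y = [-28503/12245, -34277/24490, -94299/48980]
step 1: P' = (I − K·H)·P̄ = [496879/12245 215328/12245 206388/12245; 215328/12245 128501/12245 120901/12245; 206388/12245 120901/12245 250997/24490]
step 2: x̄ = F·x = [196763/24490, 2807/395, -282897/48980]
step 2: P̄ = F·P·Fᵀ + Q = [4450156/12245 115208/395 -1885077/12245; 115208/395 95909/395 -52931/395; -1885077/12245 -52931/395 2381423/24490]
step 2: y = z − H·x̄ = [135989/4898]
step 2: S = H·P̄·Hᵀ + R = [5966286/2449]
step 2: K = P̄·Hᵀ·S⁻¹ = [-1091305/2983143; -922808/2983143; 377543/1988762]
step 2: x' = x̄ + K·y = [-31656842/14915715, -22109101/14915715, -5022239/9943810]
step 2: P' = (I − K·H)·P̄ = [557772842/14915715 238256536/14915715 75781162/4971905; 238256536/14915715 144414893/14915715 45062271/4971905; 75781162/4971905 45062271/4971905 46949986/4971905]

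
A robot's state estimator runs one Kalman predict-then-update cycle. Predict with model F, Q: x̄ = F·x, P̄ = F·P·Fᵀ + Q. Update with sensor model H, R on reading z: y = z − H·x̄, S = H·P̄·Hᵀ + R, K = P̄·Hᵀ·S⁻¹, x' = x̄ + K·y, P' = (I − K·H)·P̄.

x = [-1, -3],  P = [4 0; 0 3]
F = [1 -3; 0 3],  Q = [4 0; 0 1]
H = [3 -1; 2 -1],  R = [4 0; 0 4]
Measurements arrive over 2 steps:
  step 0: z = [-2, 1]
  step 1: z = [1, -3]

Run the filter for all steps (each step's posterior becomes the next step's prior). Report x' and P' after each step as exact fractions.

step 0: x' = [-3425/3391, -6885/3391], P' = [2568/3391 4588/3391; 4588/3391 13500/3391]
step 1: x' = [-126029/732530, 259341/1465060], P' = [213114/366265 341287/366265; 341287/366265 2179697/732530]

step 0: x̄ = F·x = [8, -9]
step 0: P̄ = F·P·Fᵀ + Q = [35 -27; -27 28]
step 0: y = z − H·x̄ = [-35, -24]
step 0: S = H·P̄·Hᵀ + R = [509 373; 373 280]
step 0: K = P̄·Hᵀ·S⁻¹ = [779/3391 137/3391; 66/3391 -1081/3391]
step 0: x' = x̄ + K·y = [-3425/3391, -6885/3391]
step 0: P' = (I − K·H)·P̄ = [2568/3391 4588/3391; 4588/3391 13500/3391]
step 1: x̄ = F·x = [17230/3391, -20655/3391]
step 1: P̄ = F·P·Fᵀ + Q = [110104/3391 -107736/3391; -107736/3391 124891/3391]
step 1: y = z − H·x̄ = [-68954/3391, -65288/3391]
step 1: S = H·P̄·Hᵀ + R = [1775807/3391 1324195/3391; 1324195/3391 1009815/3391]
step 1: K = P̄·Hᵀ·S⁻¹ = [59611/293012 84941/1465060; -26395/586024 -814549/2930120]
step 1: x' = x̄ + K·y = [-126029/732530, 259341/1465060]
step 1: P' = (I − K·H)·P̄ = [213114/366265 341287/366265; 341287/366265 2179697/732530]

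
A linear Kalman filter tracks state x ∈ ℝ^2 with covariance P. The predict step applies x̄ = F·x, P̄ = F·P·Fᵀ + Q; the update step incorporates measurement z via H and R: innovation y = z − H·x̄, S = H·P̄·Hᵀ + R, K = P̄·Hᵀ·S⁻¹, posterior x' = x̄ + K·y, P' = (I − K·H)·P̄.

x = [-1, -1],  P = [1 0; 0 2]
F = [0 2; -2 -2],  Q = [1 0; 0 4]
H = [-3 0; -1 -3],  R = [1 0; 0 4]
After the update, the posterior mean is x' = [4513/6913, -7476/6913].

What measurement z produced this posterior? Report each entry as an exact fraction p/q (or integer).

z = [-2, 3]

x̄ = F·x = [-2, 4]
P̄ = F·P·Fᵀ + Q = [9 -8; -8 16]
S = H·P̄·Hᵀ + R = [82 -45; -45 109]
K = P̄·Hᵀ·S⁻¹ = [-2268/6913 15/6913; 816/6913 -2200/6913]
x' − x̄ = [18339/6913, -35128/6913] = K·y
y = (KᵀK)⁻¹·Kᵀ·(x' − x̄) = [-8, 13]
z = y + H·x̄ = [-8, 13] + [6, -10] = [-2, 3]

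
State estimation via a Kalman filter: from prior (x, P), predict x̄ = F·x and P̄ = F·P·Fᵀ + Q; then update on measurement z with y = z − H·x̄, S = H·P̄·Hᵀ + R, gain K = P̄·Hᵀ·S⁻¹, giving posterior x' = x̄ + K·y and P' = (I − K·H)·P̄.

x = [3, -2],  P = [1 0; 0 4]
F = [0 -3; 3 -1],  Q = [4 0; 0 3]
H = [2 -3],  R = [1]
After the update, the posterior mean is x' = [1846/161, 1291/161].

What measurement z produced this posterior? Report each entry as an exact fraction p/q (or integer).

x̄ = F·x = [6, 11]
P̄ = F·P·Fᵀ + Q = [40 12; 12 16]
S = H·P̄·Hᵀ + R = [161]
K = P̄·Hᵀ·S⁻¹ = [44/161; -24/161]
x' − x̄ = [880/161, -480/161] = K·y
y = (KᵀK)⁻¹·Kᵀ·(x' − x̄) = [20]
z = y + H·x̄ = [20] + [-21] = [-1]

z = [-1]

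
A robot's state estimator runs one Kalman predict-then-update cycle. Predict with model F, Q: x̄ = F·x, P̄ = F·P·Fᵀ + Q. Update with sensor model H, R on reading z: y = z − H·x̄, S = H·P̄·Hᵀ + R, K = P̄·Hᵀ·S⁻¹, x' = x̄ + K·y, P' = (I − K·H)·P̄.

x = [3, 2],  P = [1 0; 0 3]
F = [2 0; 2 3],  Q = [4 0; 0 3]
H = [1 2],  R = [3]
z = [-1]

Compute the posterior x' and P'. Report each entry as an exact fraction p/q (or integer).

x' = [482/163, -276/163]
P' = [1048/163 -500/163; -500/163 358/163]

x̄ = F·x = [6, 12]
P̄ = F·P·Fᵀ + Q = [8 4; 4 34]
y = z − H·x̄ = [-31]
S = H·P̄·Hᵀ + R = [163]
K = P̄·Hᵀ·S⁻¹ = [16/163; 72/163]
x' = x̄ + K·y = [482/163, -276/163]
P' = (I − K·H)·P̄ = [1048/163 -500/163; -500/163 358/163]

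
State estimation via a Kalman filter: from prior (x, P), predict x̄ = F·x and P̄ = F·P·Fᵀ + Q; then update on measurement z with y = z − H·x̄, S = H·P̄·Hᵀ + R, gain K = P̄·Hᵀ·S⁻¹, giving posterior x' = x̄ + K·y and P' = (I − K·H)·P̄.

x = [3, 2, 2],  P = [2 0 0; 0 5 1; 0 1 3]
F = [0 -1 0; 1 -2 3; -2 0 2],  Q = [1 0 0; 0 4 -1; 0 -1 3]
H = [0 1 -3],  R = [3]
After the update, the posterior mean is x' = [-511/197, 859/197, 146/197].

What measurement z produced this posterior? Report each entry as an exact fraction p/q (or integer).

x̄ = F·x = [-2, 5, -2]
P̄ = F·P·Fᵀ + Q = [6 7 -2; 7 41 9; -2 9 23]
S = H·P̄·Hᵀ + R = [197]
K = P̄·Hᵀ·S⁻¹ = [13/197; 14/197; -60/197]
x' − x̄ = [-117/197, -126/197, 540/197] = K·y
y = (KᵀK)⁻¹·Kᵀ·(x' − x̄) = [-9]
z = y + H·x̄ = [-9] + [11] = [2]

z = [2]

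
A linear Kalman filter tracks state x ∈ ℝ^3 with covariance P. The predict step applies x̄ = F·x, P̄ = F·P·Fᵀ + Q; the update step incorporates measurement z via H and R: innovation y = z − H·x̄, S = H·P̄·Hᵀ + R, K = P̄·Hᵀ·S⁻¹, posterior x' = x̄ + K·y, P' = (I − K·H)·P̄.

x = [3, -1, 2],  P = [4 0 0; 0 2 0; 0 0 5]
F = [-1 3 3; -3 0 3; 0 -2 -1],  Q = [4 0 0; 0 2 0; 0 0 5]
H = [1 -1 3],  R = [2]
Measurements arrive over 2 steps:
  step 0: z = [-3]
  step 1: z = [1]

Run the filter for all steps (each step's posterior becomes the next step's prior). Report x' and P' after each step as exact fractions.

step 0: x̄ = F·x = [0, -3, 0]
step 0: P̄ = F·P·Fᵀ + Q = [71 57 -27; 57 83 -15; -27 -15 18]
step 0: y = z − H·x̄ = [-6]
step 0: S = H·P̄·Hᵀ + R = [132]
step 0: K = P̄·Hᵀ·S⁻¹ = [-67/132; -71/132; 7/22]
step 0: x' = x̄ + K·y = [67/22, 5/22, -21/11]
step 0: P' = (I − K·H)·P̄ = [4883/132 2767/132 -125/22; 2767/132 5915/132 167/22; -125/22 167/22 51/11]
step 1: x̄ = F·x = [-89/11, -327/22, 16/11]
step 1: P̄ = F·P·Fᵀ + Q = [17522/33 1106/11 -10390/33; 1106/11 21073/44 542/11; -10390/33 542/11 7235/33]
step 1: y = z − H·x̄ = [-223/22]
step 1: S = H·P̄·Hᵀ + R = [79103/132]
step 1: K = P̄·Hᵀ·S⁻¹ = [-67864/79103; -30435/79103; 38756/79103]
step 1: x' = x̄ + K·y = [47879/79103, -867258/79103, -277786/79103]
step 1: P' = (I − K·H)·P̄ = [7110974/79103 -7693832/79103 -4980178/79103; -7693832/79103 30867601/79103 12833521/79103; -4980178/79103 12833521/79103 5963737/79103]

step 0: x' = [67/22, 5/22, -21/11], P' = [4883/132 2767/132 -125/22; 2767/132 5915/132 167/22; -125/22 167/22 51/11]
step 1: x' = [47879/79103, -867258/79103, -277786/79103], P' = [7110974/79103 -7693832/79103 -4980178/79103; -7693832/79103 30867601/79103 12833521/79103; -4980178/79103 12833521/79103 5963737/79103]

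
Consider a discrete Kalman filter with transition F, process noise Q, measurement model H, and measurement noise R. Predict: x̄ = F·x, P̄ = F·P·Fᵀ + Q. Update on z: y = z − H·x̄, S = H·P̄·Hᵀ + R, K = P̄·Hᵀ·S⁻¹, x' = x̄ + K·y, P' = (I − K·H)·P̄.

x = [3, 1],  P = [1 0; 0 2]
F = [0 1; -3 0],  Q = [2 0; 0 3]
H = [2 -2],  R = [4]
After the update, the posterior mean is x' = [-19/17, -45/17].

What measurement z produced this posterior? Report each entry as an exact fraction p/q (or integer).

x̄ = F·x = [1, -9]
P̄ = F·P·Fᵀ + Q = [4 0; 0 12]
S = H·P̄·Hᵀ + R = [68]
K = P̄·Hᵀ·S⁻¹ = [2/17; -6/17]
x' − x̄ = [-36/17, 108/17] = K·y
y = (KᵀK)⁻¹·Kᵀ·(x' − x̄) = [-18]
z = y + H·x̄ = [-18] + [20] = [2]

z = [2]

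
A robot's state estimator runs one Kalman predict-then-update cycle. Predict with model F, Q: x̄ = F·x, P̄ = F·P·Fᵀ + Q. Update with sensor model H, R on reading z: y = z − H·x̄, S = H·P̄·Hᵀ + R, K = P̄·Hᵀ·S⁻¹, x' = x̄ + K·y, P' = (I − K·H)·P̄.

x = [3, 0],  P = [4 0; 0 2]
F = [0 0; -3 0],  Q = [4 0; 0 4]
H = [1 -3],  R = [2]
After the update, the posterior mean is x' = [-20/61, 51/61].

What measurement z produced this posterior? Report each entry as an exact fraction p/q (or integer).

x̄ = F·x = [0, -9]
P̄ = F·P·Fᵀ + Q = [4 0; 0 40]
S = H·P̄·Hᵀ + R = [366]
K = P̄·Hᵀ·S⁻¹ = [2/183; -20/61]
x' − x̄ = [-20/61, 600/61] = K·y
y = (KᵀK)⁻¹·Kᵀ·(x' − x̄) = [-30]
z = y + H·x̄ = [-30] + [27] = [-3]

z = [-3]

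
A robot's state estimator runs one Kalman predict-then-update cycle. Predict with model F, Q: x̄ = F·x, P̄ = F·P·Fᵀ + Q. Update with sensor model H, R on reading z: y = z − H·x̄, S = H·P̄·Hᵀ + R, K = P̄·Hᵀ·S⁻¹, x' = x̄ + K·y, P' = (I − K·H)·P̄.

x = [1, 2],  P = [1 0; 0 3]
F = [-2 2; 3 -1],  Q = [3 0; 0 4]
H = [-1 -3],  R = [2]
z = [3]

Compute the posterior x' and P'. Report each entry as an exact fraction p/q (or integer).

x' = [322/93, -65/31]
P' = [1478/93 -168/31; -168/31 64/31]

x̄ = F·x = [2, 1]
P̄ = F·P·Fᵀ + Q = [19 -12; -12 16]
y = z − H·x̄ = [8]
S = H·P̄·Hᵀ + R = [93]
K = P̄·Hᵀ·S⁻¹ = [17/93; -12/31]
x' = x̄ + K·y = [322/93, -65/31]
P' = (I − K·H)·P̄ = [1478/93 -168/31; -168/31 64/31]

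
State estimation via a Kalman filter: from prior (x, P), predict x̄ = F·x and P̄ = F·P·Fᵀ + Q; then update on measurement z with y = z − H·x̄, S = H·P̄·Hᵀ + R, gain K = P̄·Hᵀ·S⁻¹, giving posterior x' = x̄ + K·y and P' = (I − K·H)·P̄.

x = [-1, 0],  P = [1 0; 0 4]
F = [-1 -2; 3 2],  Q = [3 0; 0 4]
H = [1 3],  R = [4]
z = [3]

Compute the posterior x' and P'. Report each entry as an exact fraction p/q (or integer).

x' = [-236/171, 235/171]
P' = [2051/171 -733/171; -733/171 335/171]

x̄ = F·x = [1, -3]
P̄ = F·P·Fᵀ + Q = [20 -19; -19 29]
y = z − H·x̄ = [11]
S = H·P̄·Hᵀ + R = [171]
K = P̄·Hᵀ·S⁻¹ = [-37/171; 68/171]
x' = x̄ + K·y = [-236/171, 235/171]
P' = (I − K·H)·P̄ = [2051/171 -733/171; -733/171 335/171]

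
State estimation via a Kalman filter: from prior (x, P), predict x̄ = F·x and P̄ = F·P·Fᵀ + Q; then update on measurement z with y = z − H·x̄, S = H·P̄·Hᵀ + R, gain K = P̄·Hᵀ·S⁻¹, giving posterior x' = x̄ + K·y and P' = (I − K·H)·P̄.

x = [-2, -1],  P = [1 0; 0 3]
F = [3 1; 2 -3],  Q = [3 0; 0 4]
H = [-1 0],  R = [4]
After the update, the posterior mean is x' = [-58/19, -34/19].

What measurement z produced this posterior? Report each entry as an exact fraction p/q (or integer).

x̄ = F·x = [-7, -1]
P̄ = F·P·Fᵀ + Q = [15 -3; -3 35]
S = H·P̄·Hᵀ + R = [19]
K = P̄·Hᵀ·S⁻¹ = [-15/19; 3/19]
x' − x̄ = [75/19, -15/19] = K·y
y = (KᵀK)⁻¹·Kᵀ·(x' − x̄) = [-5]
z = y + H·x̄ = [-5] + [7] = [2]

z = [2]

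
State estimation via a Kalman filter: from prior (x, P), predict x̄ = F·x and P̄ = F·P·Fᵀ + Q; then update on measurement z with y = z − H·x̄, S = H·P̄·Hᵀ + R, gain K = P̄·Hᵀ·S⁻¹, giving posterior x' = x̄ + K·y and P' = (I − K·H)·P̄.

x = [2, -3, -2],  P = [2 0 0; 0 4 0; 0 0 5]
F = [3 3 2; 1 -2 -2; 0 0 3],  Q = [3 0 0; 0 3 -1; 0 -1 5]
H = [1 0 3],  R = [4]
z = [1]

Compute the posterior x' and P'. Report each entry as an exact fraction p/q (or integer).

x' = [-635/711, 5126/711, 46/79]
P' = [26858/711 -5141/711 -970/79; -5141/711 11990/711 171/79; -970/79 171/79 350/79]

x̄ = F·x = [-7, 12, -6]
P̄ = F·P·Fᵀ + Q = [77 -38 30; -38 41 -31; 30 -31 50]
y = z − H·x̄ = [26]
S = H·P̄·Hᵀ + R = [711]
K = P̄·Hᵀ·S⁻¹ = [167/711; -131/711; 20/79]
x' = x̄ + K·y = [-635/711, 5126/711, 46/79]
P' = (I − K·H)·P̄ = [26858/711 -5141/711 -970/79; -5141/711 11990/711 171/79; -970/79 171/79 350/79]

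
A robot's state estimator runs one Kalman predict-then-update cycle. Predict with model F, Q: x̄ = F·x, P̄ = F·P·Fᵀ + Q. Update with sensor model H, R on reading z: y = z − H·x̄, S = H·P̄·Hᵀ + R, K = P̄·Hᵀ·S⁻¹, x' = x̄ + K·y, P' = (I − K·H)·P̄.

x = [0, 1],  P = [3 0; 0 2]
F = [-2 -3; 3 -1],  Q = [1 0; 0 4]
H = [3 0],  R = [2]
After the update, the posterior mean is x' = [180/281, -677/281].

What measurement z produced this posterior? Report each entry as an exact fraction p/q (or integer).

z = [2]

x̄ = F·x = [-3, -1]
P̄ = F·P·Fᵀ + Q = [31 -12; -12 33]
S = H·P̄·Hᵀ + R = [281]
K = P̄·Hᵀ·S⁻¹ = [93/281; -36/281]
x' − x̄ = [1023/281, -396/281] = K·y
y = (KᵀK)⁻¹·Kᵀ·(x' − x̄) = [11]
z = y + H·x̄ = [11] + [-9] = [2]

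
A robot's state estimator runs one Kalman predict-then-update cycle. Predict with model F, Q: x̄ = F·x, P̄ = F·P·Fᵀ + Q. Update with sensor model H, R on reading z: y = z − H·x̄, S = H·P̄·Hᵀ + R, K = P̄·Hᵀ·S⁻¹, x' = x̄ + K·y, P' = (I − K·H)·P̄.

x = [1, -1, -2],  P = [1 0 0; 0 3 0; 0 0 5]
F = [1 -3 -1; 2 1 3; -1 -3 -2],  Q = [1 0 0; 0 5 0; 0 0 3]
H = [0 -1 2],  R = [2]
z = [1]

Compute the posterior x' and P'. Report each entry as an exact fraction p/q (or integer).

x' = [1058/427, 89/427, 274/427]
P' = [5682/427 3672/427 1930/427; 3672/427 5018/427 2370/427; 1930/427 2370/427 1328/427]

x̄ = F·x = [6, -5, 6]
P̄ = F·P·Fᵀ + Q = [34 -22 36; -22 57 -41; 36 -41 51]
y = z − H·x̄ = [-16]
S = H·P̄·Hᵀ + R = [427]
K = P̄·Hᵀ·S⁻¹ = [94/427; -139/427; 143/427]
x' = x̄ + K·y = [1058/427, 89/427, 274/427]
P' = (I − K·H)·P̄ = [5682/427 3672/427 1930/427; 3672/427 5018/427 2370/427; 1930/427 2370/427 1328/427]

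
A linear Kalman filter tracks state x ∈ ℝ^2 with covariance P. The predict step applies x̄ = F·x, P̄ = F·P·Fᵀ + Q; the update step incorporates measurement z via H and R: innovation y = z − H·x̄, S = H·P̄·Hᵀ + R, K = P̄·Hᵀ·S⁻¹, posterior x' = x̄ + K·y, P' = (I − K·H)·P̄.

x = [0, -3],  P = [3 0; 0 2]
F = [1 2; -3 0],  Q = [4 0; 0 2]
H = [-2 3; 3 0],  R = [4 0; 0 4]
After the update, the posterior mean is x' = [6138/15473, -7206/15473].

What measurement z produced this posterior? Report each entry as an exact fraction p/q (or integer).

z = [-2, 2]

x̄ = F·x = [-6, 0]
P̄ = F·P·Fᵀ + Q = [15 -9; -9 29]
S = H·P̄·Hᵀ + R = [433 -171; -171 139]
K = P̄·Hᵀ·S⁻¹ = [-114/15473 4869/15473; 4989/15473 3132/15473]
x' − x̄ = [98976/15473, -7206/15473] = K·y
y = (KᵀK)⁻¹·Kᵀ·(x' − x̄) = [-14, 20]
z = y + H·x̄ = [-14, 20] + [12, -18] = [-2, 2]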